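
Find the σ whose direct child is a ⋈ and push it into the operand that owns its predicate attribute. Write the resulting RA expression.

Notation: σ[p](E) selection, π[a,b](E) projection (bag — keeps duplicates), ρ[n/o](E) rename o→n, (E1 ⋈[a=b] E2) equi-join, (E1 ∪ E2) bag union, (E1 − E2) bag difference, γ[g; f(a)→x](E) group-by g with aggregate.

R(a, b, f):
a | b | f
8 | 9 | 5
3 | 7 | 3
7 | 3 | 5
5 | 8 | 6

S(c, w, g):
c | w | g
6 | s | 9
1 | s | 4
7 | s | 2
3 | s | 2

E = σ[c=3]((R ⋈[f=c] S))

σ filters on c, owned by the right side.
E' = (R ⋈[f=c] σ[c=3](S))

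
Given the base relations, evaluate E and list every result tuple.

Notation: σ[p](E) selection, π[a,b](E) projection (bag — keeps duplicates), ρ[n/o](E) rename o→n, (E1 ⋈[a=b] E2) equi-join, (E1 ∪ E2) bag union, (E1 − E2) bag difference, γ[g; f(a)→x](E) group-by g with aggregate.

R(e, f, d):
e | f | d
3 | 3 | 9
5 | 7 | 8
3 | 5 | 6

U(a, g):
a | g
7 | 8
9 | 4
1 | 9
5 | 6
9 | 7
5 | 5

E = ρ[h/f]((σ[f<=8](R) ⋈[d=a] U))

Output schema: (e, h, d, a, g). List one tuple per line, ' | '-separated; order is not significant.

Per-node cardinality:
  R → 3
  σ[f<=8](R) → 3
  U → 6
  (σ[f<=8](R) ⋈[d=a] U) → 2
  ρ[h/f]((σ[f<=8](R) ⋈[d=a] U)) → 2

== RESULT ==
e | h | d | a | g
3 | 3 | 9 | 9 | 4
3 | 3 | 9 | 9 | 7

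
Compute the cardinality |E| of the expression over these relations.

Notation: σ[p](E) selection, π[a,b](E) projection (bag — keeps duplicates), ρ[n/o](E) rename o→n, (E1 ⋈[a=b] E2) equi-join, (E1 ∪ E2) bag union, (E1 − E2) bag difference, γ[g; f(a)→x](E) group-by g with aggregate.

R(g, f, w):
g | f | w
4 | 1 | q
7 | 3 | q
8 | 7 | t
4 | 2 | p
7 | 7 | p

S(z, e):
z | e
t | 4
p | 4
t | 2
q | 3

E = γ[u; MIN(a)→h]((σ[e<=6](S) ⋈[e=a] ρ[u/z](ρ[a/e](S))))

Subexpression sizes:
  S → 4
  σ[e<=6](S) → 4
  S → 4
  ρ[a/e](S) → 4
  ρ[u/z](ρ[a/e](S)) → 4
  (σ[e<=6](S) ⋈[e=a] ρ[u/z](ρ[a/e](S))) → 6
  γ[u; MIN(a)→h]((σ[e<=6](S) ⋈[e=a] ρ[u/z](ρ[a/e](S)))) → 3

|E| = 3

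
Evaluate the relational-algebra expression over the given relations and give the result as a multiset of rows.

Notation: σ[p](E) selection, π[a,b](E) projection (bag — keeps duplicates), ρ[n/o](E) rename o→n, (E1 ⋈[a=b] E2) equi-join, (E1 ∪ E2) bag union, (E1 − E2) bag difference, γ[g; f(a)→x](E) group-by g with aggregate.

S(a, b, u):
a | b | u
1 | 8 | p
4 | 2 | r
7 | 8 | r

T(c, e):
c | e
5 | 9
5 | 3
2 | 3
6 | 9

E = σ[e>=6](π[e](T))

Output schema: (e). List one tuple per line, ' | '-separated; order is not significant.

Stepwise |·|:
  T → 4
  π[e](T) → 4
  σ[e>=6](π[e](T)) → 2

== RESULT ==
e
9
9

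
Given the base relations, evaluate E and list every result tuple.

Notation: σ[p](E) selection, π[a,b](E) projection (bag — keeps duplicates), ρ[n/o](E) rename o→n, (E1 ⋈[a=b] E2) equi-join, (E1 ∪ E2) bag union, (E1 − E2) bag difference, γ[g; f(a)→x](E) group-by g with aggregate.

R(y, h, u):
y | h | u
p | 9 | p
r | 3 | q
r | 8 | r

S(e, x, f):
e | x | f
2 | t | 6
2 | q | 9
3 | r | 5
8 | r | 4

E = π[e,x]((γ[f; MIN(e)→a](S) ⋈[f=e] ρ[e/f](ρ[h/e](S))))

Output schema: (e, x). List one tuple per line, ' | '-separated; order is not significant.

Per-node cardinality:
  S → 4
  γ[f; MIN(e)→a](S) → 4
  S → 4
  ρ[h/e](S) → 4
  ρ[e/f](ρ[h/e](S)) → 4
  (γ[f; MIN(e)→a](S) ⋈[f=e] ρ[e/f](ρ[h/e](S))) → 4
  π[e,x]((γ[f; MIN(e)→a](S) ⋈[f=e] ρ[e/f](ρ[h/e](S)))) → 4

== RESULT ==
e | x
4 | r
5 | r
6 | t
9 | q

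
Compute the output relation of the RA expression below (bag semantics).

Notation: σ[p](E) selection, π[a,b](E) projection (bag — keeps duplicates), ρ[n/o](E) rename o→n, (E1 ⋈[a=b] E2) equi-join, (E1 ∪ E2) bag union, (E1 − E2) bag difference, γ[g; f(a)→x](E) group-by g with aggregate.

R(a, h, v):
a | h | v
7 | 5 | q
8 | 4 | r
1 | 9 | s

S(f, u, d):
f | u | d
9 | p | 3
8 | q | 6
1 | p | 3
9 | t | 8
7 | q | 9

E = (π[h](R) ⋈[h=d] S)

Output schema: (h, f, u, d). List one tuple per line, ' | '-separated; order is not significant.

Per-node cardinality:
  R → 3
  π[h](R) → 3
  S → 5
  (π[h](R) ⋈[h=d] S) → 1

== RESULT ==
h | f | u | d
9 | 7 | q | 9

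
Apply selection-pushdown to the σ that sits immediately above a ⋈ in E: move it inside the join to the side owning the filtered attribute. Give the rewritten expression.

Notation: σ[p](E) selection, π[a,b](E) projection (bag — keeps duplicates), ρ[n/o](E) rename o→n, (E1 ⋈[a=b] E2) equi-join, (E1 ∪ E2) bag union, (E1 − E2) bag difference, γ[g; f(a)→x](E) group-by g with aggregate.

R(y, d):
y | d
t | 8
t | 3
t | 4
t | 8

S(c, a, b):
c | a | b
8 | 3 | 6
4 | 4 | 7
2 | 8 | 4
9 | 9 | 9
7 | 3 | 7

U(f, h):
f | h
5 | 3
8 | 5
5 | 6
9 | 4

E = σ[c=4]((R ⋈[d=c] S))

σ filters on c, owned by the right side.
E' = (R ⋈[d=c] σ[c=4](S))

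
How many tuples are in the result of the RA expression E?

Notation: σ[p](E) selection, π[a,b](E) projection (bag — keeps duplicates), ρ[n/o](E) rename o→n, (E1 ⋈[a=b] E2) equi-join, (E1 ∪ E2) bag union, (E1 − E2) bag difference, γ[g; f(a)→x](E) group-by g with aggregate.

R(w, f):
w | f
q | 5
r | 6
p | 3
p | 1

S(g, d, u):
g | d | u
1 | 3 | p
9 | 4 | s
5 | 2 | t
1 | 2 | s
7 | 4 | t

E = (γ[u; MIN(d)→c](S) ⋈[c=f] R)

Stepwise |·|:
  S → 5
  γ[u; MIN(d)→c](S) → 3
  R → 4
  (γ[u; MIN(d)→c](S) ⋈[c=f] R) → 1

|E| = 1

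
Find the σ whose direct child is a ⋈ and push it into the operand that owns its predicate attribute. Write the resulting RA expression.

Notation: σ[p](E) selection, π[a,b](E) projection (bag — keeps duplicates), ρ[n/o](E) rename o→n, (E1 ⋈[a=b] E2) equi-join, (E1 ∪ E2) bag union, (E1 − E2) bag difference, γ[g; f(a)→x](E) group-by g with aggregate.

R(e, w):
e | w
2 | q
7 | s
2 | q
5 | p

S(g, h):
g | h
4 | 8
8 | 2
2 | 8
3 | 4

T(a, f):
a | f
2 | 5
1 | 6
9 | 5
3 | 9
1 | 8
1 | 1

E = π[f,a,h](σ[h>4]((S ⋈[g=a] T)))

σ filters on h, owned by the left side.
E' = π[f,a,h]((σ[h>4](S) ⋈[g=a] T))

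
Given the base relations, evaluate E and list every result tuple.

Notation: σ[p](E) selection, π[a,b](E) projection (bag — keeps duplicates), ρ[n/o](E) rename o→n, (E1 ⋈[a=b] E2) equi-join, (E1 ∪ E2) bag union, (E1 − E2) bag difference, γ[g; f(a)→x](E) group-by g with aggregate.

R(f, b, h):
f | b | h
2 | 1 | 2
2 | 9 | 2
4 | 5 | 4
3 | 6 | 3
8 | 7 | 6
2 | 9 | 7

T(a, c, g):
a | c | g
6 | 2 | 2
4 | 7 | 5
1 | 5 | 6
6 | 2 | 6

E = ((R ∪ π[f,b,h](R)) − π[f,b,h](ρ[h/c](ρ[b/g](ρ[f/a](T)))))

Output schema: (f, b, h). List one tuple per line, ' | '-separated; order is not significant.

Subexpression sizes:
  R → 6
  R → 6
  π[f,b,h](R) → 6
  (R ∪ π[f,b,h](R)) → 12
  T → 4
  ρ[f/a](T) → 4
  ρ[b/g](ρ[f/a](T)) → 4
  ρ[h/c](ρ[b/g](ρ[f/a](T))) → 4
  π[f,b,h](ρ[h/c](ρ[b/g](ρ[f/a](T)))) → 4
  ((R ∪ π[f,b,h](R)) − π[f,b,h](ρ[h/c](ρ[b/g](ρ[f/a](T))))) → 12

== RESULT ==
f | b | h
2 | 1 | 2
2 | 1 | 2
2 | 9 | 2
2 | 9 | 2
2 | 9 | 7
2 | 9 | 7
3 | 6 | 3
3 | 6 | 3
4 | 5 | 4
4 | 5 | 4
8 | 7 | 6
8 | 7 | 6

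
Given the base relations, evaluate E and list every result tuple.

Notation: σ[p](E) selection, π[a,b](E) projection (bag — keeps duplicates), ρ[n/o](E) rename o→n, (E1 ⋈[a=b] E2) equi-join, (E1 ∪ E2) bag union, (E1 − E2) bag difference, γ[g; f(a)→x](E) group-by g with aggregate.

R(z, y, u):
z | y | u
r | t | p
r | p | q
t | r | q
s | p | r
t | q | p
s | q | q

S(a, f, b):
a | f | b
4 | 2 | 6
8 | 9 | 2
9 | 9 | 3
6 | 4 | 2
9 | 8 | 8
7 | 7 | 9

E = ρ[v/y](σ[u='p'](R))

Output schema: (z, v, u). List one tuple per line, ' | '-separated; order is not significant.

Subexpression sizes:
  R → 6
  σ[u='p'](R) → 2
  ρ[v/y](σ[u='p'](R)) → 2

== RESULT ==
z | v | u
r | t | p
t | q | p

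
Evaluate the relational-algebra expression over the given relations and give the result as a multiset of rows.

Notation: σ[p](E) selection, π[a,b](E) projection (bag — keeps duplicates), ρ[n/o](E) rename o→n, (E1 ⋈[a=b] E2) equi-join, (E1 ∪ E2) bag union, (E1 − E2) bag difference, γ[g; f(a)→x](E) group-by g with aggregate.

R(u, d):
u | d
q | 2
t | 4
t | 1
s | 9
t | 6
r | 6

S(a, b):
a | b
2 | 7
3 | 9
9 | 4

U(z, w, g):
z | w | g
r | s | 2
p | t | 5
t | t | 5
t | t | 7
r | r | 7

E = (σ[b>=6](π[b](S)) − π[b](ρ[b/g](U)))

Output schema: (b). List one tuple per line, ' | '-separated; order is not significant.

Row counts bottom-up:
  S → 3
  π[b](S) → 3
  σ[b>=6](π[b](S)) → 2
  U → 5
  ρ[b/g](U) → 5
  π[b](ρ[b/g](U)) → 5
  (σ[b>=6](π[b](S)) − π[b](ρ[b/g](U))) → 1

== RESULT ==
b
9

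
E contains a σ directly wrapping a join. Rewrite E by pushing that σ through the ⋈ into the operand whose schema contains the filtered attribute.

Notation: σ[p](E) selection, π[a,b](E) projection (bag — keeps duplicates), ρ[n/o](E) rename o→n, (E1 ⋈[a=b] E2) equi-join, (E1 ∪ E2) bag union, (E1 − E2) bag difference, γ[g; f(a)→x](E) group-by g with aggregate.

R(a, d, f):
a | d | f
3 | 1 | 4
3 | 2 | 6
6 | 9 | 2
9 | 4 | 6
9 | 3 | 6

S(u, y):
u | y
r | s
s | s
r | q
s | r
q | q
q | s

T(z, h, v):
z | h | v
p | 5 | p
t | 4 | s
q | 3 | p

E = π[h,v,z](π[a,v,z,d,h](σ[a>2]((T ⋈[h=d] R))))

σ filters on a, owned by the right side.
E' = π[h,v,z](π[a,v,z,d,h]((T ⋈[h=d] σ[a>2](R))))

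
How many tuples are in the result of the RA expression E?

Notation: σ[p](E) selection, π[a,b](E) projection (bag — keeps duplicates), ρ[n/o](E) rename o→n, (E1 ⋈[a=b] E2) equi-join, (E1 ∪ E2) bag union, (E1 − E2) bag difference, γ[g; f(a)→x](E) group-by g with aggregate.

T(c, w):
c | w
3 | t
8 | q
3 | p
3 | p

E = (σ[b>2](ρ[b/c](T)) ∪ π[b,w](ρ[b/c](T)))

Subexpression sizes:
  T → 4
  ρ[b/c](T) → 4
  σ[b>2](ρ[b/c](T)) → 4
  T → 4
  ρ[b/c](T) → 4
  π[b,w](ρ[b/c](T)) → 4
  (σ[b>2](ρ[b/c](T)) ∪ π[b,w](ρ[b/c](T))) → 8

|E| = 8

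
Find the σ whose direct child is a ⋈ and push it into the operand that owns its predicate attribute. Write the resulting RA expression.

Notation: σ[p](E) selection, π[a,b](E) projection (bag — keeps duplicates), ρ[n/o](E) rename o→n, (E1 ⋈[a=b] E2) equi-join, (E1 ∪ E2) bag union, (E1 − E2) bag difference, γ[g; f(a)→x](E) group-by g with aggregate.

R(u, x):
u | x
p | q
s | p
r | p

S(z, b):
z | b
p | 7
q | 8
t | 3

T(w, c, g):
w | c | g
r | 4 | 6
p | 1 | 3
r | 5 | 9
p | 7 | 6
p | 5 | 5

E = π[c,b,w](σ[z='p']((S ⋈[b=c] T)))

σ filters on z, owned by the left side.
E' = π[c,b,w]((σ[z='p'](S) ⋈[b=c] T))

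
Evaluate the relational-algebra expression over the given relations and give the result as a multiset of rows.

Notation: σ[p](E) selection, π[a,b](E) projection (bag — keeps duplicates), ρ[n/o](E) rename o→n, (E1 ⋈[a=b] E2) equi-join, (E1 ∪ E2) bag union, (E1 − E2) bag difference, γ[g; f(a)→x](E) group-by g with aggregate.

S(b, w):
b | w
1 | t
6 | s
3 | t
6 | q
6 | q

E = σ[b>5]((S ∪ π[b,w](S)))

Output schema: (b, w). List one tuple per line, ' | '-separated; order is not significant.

Per-node cardinality:
  S → 5
  S → 5
  π[b,w](S) → 5
  (S ∪ π[b,w](S)) → 10
  σ[b>5]((S ∪ π[b,w](S))) → 6

== RESULT ==
b | w
6 | q
6 | q
6 | q
6 | q
6 | s
6 | s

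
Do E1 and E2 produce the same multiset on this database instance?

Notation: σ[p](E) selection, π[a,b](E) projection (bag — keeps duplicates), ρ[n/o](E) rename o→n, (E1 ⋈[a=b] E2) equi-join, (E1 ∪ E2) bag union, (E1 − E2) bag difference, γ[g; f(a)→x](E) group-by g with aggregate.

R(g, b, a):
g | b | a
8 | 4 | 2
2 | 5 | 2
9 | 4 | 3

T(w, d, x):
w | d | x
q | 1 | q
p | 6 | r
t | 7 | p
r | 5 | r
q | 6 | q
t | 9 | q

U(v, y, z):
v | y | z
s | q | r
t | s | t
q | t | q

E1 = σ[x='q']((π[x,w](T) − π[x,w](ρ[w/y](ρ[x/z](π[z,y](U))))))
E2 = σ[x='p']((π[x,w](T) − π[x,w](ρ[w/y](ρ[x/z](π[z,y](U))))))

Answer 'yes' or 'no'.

E1 per-node cardinality:
  T → 6
  π[x,w](T) → 6
  U → 3
  π[z,y](U) → 3
  ρ[x/z](π[z,y](U)) → 3
  ρ[w/y](ρ[x/z](π[z,y](U))) → 3
  π[x,w](ρ[w/y](ρ[x/z](π[z,y](U)))) → 3
  (π[x,w](T) − π[x,w](ρ[w/y](ρ[x/z](π[z,y](U))))) → 5
  σ[x='q']((π[x,w](T) − π[x,w](ρ[w/y](ρ[x/z](π[z,y](U)))))) → 2
E2 per-node cardinality:
  T → 6
  π[x,w](T) → 6
  U → 3
  π[z,y](U) → 3
  ρ[x/z](π[z,y](U)) → 3
  ρ[w/y](ρ[x/z](π[z,y](U))) → 3
  π[x,w](ρ[w/y](ρ[x/z](π[z,y](U)))) → 3
  (π[x,w](T) − π[x,w](ρ[w/y](ρ[x/z](π[z,y](U))))) → 5
  σ[x='p']((π[x,w](T) − π[x,w](ρ[w/y](ρ[x/z](π[z,y](U)))))) → 1

E1 result:
x | w
q | q
q | q
E2 result:
x | w
p | t
Witness: ('p', 't') appears 0× in E1 but 1× in E2.

no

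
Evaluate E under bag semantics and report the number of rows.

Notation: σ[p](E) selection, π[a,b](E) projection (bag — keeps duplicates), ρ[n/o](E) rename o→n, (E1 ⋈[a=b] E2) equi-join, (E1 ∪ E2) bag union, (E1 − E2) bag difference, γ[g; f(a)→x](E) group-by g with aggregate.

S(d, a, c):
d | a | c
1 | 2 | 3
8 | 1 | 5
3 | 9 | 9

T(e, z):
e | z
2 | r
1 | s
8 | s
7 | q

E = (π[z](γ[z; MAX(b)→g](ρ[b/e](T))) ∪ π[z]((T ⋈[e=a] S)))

Row counts bottom-up:
  T → 4
  ρ[b/e](T) → 4
  γ[z; MAX(b)→g](ρ[b/e](T)) → 3
  π[z](γ[z; MAX(b)→g](ρ[b/e](T))) → 3
  T → 4
  S → 3
  (T ⋈[e=a] S) → 2
  π[z]((T ⋈[e=a] S)) → 2
  (π[z](γ[z; MAX(b)→g](ρ[b/e](T))) ∪ π[z]((T ⋈[e=a] S))) → 5

|E| = 5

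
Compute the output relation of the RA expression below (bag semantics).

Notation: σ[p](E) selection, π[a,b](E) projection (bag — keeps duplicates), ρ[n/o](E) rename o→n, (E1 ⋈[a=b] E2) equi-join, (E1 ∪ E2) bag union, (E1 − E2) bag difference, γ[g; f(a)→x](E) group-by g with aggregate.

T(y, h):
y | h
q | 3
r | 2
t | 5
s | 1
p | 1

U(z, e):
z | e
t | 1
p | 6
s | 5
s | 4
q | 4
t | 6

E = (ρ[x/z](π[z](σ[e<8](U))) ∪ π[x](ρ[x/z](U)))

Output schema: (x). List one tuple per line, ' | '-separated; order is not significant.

Row counts bottom-up:
  U → 6
  σ[e<8](U) → 6
  π[z](σ[e<8](U)) → 6
  ρ[x/z](π[z](σ[e<8](U))) → 6
  U → 6
  ρ[x/z](U) → 6
  π[x](ρ[x/z](U)) → 6
  (ρ[x/z](π[z](σ[e<8](U))) ∪ π[x](ρ[x/z](U))) → 12

== RESULT ==
x
p
p
q
q
s
s
s
s
t
t
t
t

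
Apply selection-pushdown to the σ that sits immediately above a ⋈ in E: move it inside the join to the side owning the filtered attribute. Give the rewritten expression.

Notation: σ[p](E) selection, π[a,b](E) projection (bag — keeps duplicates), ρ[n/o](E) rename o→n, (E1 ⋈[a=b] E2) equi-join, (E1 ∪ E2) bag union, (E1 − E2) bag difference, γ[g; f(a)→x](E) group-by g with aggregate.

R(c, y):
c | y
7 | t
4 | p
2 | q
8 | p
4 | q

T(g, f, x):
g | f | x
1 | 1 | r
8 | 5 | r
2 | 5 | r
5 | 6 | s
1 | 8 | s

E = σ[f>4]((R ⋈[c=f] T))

σ filters on f, owned by the right side.
E' = (R ⋈[c=f] σ[f>4](T))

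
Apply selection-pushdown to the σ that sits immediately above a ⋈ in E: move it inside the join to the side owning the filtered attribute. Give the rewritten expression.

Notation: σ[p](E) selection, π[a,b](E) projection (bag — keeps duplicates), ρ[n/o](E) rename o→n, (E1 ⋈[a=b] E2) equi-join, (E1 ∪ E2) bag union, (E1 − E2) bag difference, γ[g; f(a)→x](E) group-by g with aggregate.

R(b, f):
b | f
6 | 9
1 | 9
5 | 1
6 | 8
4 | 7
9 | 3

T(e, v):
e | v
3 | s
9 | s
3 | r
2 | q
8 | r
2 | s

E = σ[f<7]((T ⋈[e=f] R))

σ filters on f, owned by the right side.
E' = (T ⋈[e=f] σ[f<7](R))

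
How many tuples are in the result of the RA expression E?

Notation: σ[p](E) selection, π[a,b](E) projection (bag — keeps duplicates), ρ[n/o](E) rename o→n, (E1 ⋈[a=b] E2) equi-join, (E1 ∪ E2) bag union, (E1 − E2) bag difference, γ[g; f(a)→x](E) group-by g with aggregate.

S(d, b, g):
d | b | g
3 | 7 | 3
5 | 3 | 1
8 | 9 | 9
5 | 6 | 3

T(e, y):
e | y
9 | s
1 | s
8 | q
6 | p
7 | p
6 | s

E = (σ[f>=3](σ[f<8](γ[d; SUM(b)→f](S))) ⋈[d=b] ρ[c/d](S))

Row counts bottom-up:
  S → 4
  γ[d; SUM(b)→f](S) → 3
  σ[f<8](γ[d; SUM(b)→f](S)) → 1
  σ[f>=3](σ[f<8](γ[d; SUM(b)→f](S))) → 1
  S → 4
  ρ[c/d](S) → 4
  (σ[f>=3](σ[f<8](γ[d; SUM(b)→f](S))) ⋈[d=b] ρ[c/d](S)) → 1

|E| = 1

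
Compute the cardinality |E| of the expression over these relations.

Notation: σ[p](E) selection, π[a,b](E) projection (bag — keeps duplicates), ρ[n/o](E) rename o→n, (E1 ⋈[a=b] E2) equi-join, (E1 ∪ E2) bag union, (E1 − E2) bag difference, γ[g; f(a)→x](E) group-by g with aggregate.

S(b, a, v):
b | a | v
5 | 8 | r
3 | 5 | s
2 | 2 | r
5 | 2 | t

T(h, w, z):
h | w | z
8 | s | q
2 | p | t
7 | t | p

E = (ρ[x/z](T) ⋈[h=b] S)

Row counts bottom-up:
  T → 3
  ρ[x/z](T) → 3
  S → 4
  (ρ[x/z](T) ⋈[h=b] S) → 1

|E| = 1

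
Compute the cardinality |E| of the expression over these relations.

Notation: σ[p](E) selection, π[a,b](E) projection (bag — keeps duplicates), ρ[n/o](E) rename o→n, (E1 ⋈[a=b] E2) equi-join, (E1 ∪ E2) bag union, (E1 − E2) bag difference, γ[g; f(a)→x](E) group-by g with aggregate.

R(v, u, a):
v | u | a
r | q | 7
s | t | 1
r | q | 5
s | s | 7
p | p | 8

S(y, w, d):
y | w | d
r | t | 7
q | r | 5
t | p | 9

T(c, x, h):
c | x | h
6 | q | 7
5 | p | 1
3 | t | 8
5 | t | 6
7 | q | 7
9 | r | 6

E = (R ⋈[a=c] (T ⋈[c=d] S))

Per-node cardinality:
  R → 5
  T → 6
  S → 3
  (T ⋈[c=d] S) → 4
  (R ⋈[a=c] (T ⋈[c=d] S)) → 4

|E| = 4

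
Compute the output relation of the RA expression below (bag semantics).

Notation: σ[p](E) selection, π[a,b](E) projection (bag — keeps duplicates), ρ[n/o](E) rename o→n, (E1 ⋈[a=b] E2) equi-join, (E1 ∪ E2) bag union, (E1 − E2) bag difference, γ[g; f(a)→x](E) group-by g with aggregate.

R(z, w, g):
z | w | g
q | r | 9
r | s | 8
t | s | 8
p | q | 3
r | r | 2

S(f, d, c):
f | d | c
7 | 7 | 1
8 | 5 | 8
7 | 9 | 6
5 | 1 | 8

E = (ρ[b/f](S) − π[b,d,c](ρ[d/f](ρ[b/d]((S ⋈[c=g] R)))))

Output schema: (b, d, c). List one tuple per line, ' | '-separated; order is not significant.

Per-node cardinality:
  S → 4
  ρ[b/f](S) → 4
  S → 4
  R → 5
  (S ⋈[c=g] R) → 4
  ρ[b/d]((S ⋈[c=g] R)) → 4
  ρ[d/f](ρ[b/d]((S ⋈[c=g] R))) → 4
  π[b,d,c](ρ[d/f](ρ[b/d]((S ⋈[c=g] R)))) → 4
  (ρ[b/f](S) − π[b,d,c](ρ[d/f](ρ[b/d]((S ⋈[c=g] R))))) → 4

== RESULT ==
b | d | c
5 | 1 | 8
7 | 7 | 1
7 | 9 | 6
8 | 5 | 8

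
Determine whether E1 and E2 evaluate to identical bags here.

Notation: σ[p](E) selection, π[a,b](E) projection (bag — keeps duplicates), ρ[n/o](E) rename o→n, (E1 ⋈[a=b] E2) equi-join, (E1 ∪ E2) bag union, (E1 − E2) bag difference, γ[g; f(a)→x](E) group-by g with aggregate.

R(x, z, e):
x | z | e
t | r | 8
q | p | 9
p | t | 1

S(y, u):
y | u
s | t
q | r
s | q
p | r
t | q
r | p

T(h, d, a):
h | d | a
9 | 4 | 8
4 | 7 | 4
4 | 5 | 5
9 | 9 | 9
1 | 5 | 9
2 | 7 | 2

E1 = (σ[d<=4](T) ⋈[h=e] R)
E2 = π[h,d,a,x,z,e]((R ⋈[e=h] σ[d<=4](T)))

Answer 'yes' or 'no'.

E1 per-node cardinality:
  T → 6
  σ[d<=4](T) → 1
  R → 3
  (σ[d<=4](T) ⋈[h=e] R) → 1
E2 per-node cardinality:
  R → 3
  T → 6
  σ[d<=4](T) → 1
  (R ⋈[e=h] σ[d<=4](T)) → 1
  π[h,d,a,x,z,e]((R ⋈[e=h] σ[d<=4](T))) → 1

E1 and E2 produce the same multiset:
h | d | a | x | z | e
9 | 4 | 8 | q | p | 9

yes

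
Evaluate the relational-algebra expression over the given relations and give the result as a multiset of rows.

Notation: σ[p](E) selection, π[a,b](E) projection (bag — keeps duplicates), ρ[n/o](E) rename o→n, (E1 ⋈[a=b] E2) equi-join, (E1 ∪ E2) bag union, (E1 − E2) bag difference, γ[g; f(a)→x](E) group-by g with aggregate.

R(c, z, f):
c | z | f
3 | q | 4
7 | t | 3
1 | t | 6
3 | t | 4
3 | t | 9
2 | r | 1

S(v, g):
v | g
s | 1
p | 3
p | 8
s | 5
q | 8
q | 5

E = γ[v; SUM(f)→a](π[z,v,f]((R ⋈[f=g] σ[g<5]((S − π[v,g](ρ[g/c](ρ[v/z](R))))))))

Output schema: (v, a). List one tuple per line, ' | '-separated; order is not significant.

Per-node cardinality:
  R → 6
  S → 6
  R → 6
  ρ[v/z](R) → 6
  ρ[g/c](ρ[v/z](R)) → 6
  π[v,g](ρ[g/c](ρ[v/z](R))) → 6
  (S − π[v,g](ρ[g/c](ρ[v/z](R)))) → 6
  σ[g<5]((S − π[v,g](ρ[g/c](ρ[v/z](R))))) → 2
  (R ⋈[f=g] σ[g<5]((S − π[v,g](ρ[g/c](ρ[v/z](R)))))) → 2
  π[z,v,f]((R ⋈[f=g] σ[g<5]((S − π[v,g](ρ[g/c](ρ[v/z](R))))))) → 2
  γ[v; SUM(f)→a](π[z,v,f]((R ⋈[f=g] σ[g<5]((S − π[v,g](ρ[g/c](ρ[v/z](R)))))))) → 2

== RESULT ==
v | a
p | 3
s | 1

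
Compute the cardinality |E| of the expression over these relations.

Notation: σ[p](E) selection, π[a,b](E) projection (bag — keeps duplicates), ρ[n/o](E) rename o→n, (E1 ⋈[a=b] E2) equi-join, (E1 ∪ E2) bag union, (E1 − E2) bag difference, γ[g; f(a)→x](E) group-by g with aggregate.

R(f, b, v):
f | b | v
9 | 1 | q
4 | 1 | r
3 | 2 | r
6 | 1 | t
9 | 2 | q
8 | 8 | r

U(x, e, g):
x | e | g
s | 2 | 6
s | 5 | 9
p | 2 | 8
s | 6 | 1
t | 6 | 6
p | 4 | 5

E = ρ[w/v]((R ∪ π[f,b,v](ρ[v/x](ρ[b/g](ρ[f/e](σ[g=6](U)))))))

Per-node cardinality:
  R → 6
  U → 6
  σ[g=6](U) → 2
  ρ[f/e](σ[g=6](U)) → 2
  ρ[b/g](ρ[f/e](σ[g=6](U))) → 2
  ρ[v/x](ρ[b/g](ρ[f/e](σ[g=6](U)))) → 2
  π[f,b,v](ρ[v/x](ρ[b/g](ρ[f/e](σ[g=6](U))))) → 2
  (R ∪ π[f,b,v](ρ[v/x](ρ[b/g](ρ[f/e](σ[g=6](U)))))) → 8
  ρ[w/v]((R ∪ π[f,b,v](ρ[v/x](ρ[b/g](ρ[f/e](σ[g=6](U))))))) → 8

|E| = 8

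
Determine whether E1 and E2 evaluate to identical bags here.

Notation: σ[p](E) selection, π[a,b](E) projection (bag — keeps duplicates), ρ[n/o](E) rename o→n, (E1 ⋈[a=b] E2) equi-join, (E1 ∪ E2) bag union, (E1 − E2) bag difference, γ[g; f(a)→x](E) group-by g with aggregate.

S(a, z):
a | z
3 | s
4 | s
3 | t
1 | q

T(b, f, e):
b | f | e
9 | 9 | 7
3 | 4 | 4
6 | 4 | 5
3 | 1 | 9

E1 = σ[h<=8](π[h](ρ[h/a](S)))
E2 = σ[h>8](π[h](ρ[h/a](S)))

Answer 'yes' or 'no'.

E1 per-node cardinality:
  S → 4
  ρ[h/a](S) → 4
  π[h](ρ[h/a](S)) → 4
  σ[h<=8](π[h](ρ[h/a](S))) → 4
E2 per-node cardinality:
  S → 4
  ρ[h/a](S) → 4
  π[h](ρ[h/a](S)) → 4
  σ[h>8](π[h](ρ[h/a](S))) → 0

E1 result:
h
1
3
3
4
E2 result:
h
(0 rows)
Witness: (1,) appears 1× in E1 but 0× in E2.

no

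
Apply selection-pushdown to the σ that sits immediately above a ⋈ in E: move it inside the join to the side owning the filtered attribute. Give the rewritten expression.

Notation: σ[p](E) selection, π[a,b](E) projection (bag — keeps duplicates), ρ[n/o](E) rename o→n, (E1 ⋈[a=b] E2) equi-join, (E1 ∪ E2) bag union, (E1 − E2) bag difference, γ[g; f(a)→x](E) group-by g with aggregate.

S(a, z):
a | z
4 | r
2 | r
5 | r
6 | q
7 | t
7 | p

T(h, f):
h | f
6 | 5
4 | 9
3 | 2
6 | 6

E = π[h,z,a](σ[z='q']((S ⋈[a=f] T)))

σ filters on z, owned by the left side.
E' = π[h,z,a]((σ[z='q'](S) ⋈[a=f] T))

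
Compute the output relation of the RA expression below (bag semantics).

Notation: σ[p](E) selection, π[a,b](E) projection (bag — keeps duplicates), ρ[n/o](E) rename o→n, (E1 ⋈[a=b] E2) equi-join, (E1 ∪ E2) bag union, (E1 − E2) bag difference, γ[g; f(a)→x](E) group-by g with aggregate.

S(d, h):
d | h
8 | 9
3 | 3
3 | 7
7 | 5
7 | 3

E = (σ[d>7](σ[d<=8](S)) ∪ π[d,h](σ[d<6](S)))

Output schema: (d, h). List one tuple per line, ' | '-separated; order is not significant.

Stepwise |·|:
  S → 5
  σ[d<=8](S) → 5
  σ[d>7](σ[d<=8](S)) → 1
  S → 5
  σ[d<6](S) → 2
  π[d,h](σ[d<6](S)) → 2
  (σ[d>7](σ[d<=8](S)) ∪ π[d,h](σ[d<6](S))) → 3

== RESULT ==
d | h
3 | 3
3 | 7
8 | 9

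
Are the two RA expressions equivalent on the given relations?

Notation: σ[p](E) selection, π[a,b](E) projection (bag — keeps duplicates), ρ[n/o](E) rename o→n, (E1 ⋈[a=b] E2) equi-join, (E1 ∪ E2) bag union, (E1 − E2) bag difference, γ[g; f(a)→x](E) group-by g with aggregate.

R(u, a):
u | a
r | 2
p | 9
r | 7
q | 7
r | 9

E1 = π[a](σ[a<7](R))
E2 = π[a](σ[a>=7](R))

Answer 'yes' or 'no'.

E1 subexpression sizes:
  R → 5
  σ[a<7](R) → 1
  π[a](σ[a<7](R)) → 1
E2 subexpression sizes:
  R → 5
  σ[a>=7](R) → 4
  π[a](σ[a>=7](R)) → 4

E1 result:
a
2
E2 result:
a
7
7
9
9
Witness: (7,) appears 0× in E1 but 2× in E2.

no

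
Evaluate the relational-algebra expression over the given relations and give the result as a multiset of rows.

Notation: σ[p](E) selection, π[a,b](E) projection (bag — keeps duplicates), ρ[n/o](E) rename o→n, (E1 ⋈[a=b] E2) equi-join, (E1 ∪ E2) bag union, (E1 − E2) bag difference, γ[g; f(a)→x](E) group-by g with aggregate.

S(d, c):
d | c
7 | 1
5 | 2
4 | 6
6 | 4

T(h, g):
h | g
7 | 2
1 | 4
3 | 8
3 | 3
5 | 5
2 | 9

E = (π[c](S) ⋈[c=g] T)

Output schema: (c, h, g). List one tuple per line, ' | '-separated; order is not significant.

Stepwise |·|:
  S → 4
  π[c](S) → 4
  T → 6
  (π[c](S) ⋈[c=g] T) → 2

== RESULT ==
c | h | g
2 | 7 | 2
4 | 1 | 4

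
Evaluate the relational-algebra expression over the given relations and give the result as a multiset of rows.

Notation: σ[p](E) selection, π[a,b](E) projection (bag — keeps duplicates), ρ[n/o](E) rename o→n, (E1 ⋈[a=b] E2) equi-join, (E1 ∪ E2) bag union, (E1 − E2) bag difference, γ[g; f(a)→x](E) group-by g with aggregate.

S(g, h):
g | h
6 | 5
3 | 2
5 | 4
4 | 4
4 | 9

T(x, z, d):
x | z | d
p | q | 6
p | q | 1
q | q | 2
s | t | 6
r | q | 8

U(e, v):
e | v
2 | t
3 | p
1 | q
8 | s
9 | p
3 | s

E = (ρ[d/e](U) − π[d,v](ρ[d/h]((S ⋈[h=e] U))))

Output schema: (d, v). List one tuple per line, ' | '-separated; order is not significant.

Per-node cardinality:
  U → 6
  ρ[d/e](U) → 6
  S → 5
  U → 6
  (S ⋈[h=e] U) → 2
  ρ[d/h]((S ⋈[h=e] U)) → 2
  π[d,v](ρ[d/h]((S ⋈[h=e] U))) → 2
  (ρ[d/e](U) − π[d,v](ρ[d/h]((S ⋈[h=e] U)))) → 4

== RESULT ==
d | v
1 | q
3 | p
3 | s
8 | s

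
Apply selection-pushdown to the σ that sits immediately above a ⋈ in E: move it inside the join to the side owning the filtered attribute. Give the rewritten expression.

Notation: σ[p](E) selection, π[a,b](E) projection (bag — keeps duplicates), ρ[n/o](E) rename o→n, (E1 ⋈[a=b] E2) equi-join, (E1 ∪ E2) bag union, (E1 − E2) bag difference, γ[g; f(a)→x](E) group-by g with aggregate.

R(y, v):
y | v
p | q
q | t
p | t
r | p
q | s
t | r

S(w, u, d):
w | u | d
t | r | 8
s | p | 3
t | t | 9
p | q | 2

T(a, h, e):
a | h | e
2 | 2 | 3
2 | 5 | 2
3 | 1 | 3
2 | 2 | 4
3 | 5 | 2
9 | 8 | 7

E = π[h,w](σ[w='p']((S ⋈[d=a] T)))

σ filters on w, owned by the left side.
E' = π[h,w]((σ[w='p'](S) ⋈[d=a] T))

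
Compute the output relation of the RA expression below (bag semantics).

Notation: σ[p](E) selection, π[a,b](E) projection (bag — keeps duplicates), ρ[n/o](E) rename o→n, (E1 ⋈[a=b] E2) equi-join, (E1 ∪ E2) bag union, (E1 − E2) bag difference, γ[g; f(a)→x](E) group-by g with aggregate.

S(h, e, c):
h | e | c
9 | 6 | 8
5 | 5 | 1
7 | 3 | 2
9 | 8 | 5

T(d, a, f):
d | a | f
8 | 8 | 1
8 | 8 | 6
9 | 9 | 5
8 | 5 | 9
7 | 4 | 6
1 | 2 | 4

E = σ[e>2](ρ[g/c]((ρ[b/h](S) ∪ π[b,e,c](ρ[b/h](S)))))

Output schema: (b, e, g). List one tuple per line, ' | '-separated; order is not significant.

Subexpression sizes:
  S → 4
  ρ[b/h](S) → 4
  S → 4
  ρ[b/h](S) → 4
  π[b,e,c](ρ[b/h](S)) → 4
  (ρ[b/h](S) ∪ π[b,e,c](ρ[b/h](S))) → 8
  ρ[g/c]((ρ[b/h](S) ∪ π[b,e,c](ρ[b/h](S)))) → 8
  σ[e>2](ρ[g/c]((ρ[b/h](S) ∪ π[b,e,c](ρ[b/h](S))))) → 8

== RESULT ==
b | e | g
5 | 5 | 1
5 | 5 | 1
7 | 3 | 2
7 | 3 | 2
9 | 6 | 8
9 | 6 | 8
9 | 8 | 5
9 | 8 | 5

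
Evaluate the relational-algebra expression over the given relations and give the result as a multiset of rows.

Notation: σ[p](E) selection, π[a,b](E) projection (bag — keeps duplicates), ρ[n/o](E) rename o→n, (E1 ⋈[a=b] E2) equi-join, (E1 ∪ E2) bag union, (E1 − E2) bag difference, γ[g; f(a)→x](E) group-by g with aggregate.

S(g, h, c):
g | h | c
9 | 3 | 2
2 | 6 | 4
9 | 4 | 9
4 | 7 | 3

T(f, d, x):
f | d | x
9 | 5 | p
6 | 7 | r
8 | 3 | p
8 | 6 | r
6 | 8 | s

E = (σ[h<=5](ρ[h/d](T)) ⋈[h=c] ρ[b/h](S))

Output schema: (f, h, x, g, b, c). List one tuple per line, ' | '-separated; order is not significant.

Row counts bottom-up:
  T → 5
  ρ[h/d](T) → 5
  σ[h<=5](ρ[h/d](T)) → 2
  S → 4
  ρ[b/h](S) → 4
  (σ[h<=5](ρ[h/d](T)) ⋈[h=c] ρ[b/h](S)) → 1

== RESULT ==
f | h | x | g | b | c
8 | 3 | p | 4 | 7 | 3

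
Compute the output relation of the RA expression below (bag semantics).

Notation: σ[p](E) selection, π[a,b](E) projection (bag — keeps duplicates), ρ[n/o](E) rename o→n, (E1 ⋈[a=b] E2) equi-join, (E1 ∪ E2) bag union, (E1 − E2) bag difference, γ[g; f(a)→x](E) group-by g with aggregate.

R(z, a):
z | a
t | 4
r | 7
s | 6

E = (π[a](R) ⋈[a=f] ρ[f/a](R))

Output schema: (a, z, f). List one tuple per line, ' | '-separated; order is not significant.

Per-node cardinality:
  R → 3
  π[a](R) → 3
  R → 3
  ρ[f/a](R) → 3
  (π[a](R) ⋈[a=f] ρ[f/a](R)) → 3

== RESULT ==
a | z | f
4 | t | 4
6 | s | 6
7 | r | 7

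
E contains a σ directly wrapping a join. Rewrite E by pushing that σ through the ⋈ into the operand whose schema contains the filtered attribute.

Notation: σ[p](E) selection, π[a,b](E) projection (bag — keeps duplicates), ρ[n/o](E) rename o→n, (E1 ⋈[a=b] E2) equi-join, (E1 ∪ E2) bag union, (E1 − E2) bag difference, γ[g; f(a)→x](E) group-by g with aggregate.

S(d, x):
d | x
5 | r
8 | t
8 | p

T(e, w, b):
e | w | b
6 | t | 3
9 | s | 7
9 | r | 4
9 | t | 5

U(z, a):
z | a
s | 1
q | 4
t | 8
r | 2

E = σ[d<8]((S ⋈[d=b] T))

σ filters on d, owned by the left side.
E' = (σ[d<8](S) ⋈[d=b] T)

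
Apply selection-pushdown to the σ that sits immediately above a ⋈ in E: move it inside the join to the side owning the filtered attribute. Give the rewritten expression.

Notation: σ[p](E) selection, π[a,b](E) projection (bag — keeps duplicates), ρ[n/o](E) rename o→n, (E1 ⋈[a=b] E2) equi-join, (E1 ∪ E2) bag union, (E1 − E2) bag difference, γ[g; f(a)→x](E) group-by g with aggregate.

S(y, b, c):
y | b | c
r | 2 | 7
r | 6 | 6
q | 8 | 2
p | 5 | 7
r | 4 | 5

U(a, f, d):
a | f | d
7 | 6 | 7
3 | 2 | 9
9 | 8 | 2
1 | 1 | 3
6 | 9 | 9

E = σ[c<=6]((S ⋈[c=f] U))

σ filters on c, owned by the left side.
E' = (σ[c<=6](S) ⋈[c=f] U)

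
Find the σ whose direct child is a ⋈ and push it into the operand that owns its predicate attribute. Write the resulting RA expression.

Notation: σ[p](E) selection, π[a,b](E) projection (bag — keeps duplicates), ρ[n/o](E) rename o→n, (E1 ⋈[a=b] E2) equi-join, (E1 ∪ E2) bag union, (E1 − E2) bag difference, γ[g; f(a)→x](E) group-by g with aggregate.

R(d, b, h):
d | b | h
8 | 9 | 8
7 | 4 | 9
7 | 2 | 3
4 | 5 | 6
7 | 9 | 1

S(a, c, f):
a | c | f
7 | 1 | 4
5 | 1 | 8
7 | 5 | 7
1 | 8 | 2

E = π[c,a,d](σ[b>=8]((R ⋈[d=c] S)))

σ filters on b, owned by the left side.
E' = π[c,a,d]((σ[b>=8](R) ⋈[d=c] S))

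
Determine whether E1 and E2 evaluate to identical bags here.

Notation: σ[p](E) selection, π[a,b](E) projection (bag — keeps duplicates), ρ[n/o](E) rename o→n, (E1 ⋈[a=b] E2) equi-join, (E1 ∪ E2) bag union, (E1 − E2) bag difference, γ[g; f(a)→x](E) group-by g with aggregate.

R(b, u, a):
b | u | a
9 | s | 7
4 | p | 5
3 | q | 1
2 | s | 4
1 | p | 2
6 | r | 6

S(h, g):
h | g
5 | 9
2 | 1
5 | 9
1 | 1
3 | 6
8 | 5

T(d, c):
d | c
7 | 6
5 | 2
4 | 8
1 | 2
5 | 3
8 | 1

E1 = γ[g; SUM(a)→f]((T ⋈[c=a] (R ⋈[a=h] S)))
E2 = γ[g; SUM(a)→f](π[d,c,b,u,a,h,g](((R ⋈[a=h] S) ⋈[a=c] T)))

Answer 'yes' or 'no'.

E1 stepwise |·|:
  T → 6
  R → 6
  S → 6
  (R ⋈[a=h] S) → 4
  (T ⋈[c=a] (R ⋈[a=h] S)) → 3
  γ[g; SUM(a)→f]((T ⋈[c=a] (R ⋈[a=h] S))) → 1
E2 stepwise |·|:
  R → 6
  S → 6
  (R ⋈[a=h] S) → 4
  T → 6
  ((R ⋈[a=h] S) ⋈[a=c] T) → 3
  π[d,c,b,u,a,h,g](((R ⋈[a=h] S) ⋈[a=c] T)) → 3
  γ[g; SUM(a)→f](π[d,c,b,u,a,h,g](((R ⋈[a=h] S) ⋈[a=c] T))) → 1

E1 and E2 produce the same multiset:
g | f
1 | 5

yes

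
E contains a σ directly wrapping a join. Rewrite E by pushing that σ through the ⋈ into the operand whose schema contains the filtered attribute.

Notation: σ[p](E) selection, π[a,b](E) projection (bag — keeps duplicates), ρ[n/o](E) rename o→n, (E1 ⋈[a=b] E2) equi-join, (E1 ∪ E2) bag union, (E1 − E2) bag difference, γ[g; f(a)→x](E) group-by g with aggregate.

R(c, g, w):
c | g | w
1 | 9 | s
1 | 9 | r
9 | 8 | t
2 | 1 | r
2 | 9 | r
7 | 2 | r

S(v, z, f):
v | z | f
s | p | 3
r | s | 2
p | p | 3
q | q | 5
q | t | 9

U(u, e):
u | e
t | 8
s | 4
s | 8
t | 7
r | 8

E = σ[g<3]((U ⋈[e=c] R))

σ filters on g, owned by the right side.
E' = (U ⋈[e=c] σ[g<3](R))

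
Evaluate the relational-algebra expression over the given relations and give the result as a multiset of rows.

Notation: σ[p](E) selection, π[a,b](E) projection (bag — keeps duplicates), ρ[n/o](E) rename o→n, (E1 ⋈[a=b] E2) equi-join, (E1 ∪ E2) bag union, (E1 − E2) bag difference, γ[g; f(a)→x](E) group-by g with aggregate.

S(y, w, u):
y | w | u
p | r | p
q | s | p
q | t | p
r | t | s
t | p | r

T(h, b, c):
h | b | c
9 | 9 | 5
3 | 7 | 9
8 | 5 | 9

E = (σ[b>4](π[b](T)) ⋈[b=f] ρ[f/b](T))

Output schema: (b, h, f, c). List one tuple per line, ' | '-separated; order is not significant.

Per-node cardinality:
  T → 3
  π[b](T) → 3
  σ[b>4](π[b](T)) → 3
  T → 3
  ρ[f/b](T) → 3
  (σ[b>4](π[b](T)) ⋈[b=f] ρ[f/b](T)) → 3

== RESULT ==
b | h | f | c
5 | 8 | 5 | 9
7 | 3 | 7 | 9
9 | 9 | 9 | 5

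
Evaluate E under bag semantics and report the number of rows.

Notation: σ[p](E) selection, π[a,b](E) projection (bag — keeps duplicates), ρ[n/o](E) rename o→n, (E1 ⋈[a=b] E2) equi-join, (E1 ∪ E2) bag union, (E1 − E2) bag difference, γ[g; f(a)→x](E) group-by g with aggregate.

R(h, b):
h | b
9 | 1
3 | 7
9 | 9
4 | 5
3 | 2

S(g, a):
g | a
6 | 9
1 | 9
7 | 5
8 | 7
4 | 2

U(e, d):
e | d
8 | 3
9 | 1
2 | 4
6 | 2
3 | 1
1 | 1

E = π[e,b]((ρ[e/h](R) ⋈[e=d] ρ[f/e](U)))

Row counts bottom-up:
  R → 5
  ρ[e/h](R) → 5
  U → 6
  ρ[f/e](U) → 6
  (ρ[e/h](R) ⋈[e=d] ρ[f/e](U)) → 3
  π[e,b]((ρ[e/h](R) ⋈[e=d] ρ[f/e](U))) → 3

|E| = 3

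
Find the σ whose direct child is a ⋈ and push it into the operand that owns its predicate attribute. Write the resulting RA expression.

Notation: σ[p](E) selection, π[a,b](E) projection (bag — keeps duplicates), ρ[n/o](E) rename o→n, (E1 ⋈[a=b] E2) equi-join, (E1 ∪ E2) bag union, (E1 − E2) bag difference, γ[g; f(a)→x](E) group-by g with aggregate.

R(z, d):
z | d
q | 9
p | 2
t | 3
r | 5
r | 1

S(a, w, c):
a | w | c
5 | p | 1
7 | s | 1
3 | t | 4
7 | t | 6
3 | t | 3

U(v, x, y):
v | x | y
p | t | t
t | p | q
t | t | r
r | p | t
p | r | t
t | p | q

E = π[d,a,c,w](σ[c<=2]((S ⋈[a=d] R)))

σ filters on c, owned by the left side.
E' = π[d,a,c,w]((σ[c<=2](S) ⋈[a=d] R))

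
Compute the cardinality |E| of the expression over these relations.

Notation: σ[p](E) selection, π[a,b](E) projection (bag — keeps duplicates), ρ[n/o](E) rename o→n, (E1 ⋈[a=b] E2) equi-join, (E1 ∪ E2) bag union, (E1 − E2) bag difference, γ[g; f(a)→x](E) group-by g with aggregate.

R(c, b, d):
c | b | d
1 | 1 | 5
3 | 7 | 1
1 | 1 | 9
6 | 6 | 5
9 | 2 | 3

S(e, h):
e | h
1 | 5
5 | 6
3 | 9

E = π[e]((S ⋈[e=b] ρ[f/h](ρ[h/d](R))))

Per-node cardinality:
  S → 3
  R → 5
  ρ[h/d](R) → 5
  ρ[f/h](ρ[h/d](R)) → 5
  (S ⋈[e=b] ρ[f/h](ρ[h/d](R))) → 2
  π[e]((S ⋈[e=b] ρ[f/h](ρ[h/d](R)))) → 2

|E| = 2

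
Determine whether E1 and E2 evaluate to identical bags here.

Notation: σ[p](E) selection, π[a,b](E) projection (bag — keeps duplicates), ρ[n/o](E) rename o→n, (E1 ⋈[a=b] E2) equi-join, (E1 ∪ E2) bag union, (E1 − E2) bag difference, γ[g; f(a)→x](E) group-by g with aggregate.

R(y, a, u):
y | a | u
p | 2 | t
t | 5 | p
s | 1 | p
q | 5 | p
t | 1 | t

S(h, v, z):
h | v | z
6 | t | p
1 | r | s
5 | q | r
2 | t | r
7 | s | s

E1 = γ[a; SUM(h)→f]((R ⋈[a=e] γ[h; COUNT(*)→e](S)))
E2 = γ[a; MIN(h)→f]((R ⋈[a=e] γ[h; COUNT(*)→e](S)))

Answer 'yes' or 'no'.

E1 row counts bottom-up:
  R → 5
  S → 5
  γ[h; COUNT(*)→e](S) → 5
  (R ⋈[a=e] γ[h; COUNT(*)→e](S)) → 10
  γ[a; SUM(h)→f]((R ⋈[a=e] γ[h; COUNT(*)→e](S))) → 1
E2 row counts bottom-up:
  R → 5
  S → 5
  γ[h; COUNT(*)→e](S) → 5
  (R ⋈[a=e] γ[h; COUNT(*)→e](S)) → 10
  γ[a; MIN(h)→f]((R ⋈[a=e] γ[h; COUNT(*)→e](S))) → 1

E1 result:
a | f
1 | 42
E2 result:
a | f
1 | 1
Witness: (1, 1) appears 0× in E1 but 1× in E2.

no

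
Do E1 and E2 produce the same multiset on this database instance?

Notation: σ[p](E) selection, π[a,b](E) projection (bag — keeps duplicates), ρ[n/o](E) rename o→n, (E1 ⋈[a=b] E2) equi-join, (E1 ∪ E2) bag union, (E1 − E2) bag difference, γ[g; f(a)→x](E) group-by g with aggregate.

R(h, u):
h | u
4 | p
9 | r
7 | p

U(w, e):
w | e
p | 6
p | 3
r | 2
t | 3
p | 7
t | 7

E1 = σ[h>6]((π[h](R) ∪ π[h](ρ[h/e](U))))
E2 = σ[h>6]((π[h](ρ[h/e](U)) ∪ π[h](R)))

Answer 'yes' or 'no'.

E1 subexpression sizes:
  R → 3
  π[h](R) → 3
  U → 6
  ρ[h/e](U) → 6
  π[h](ρ[h/e](U)) → 6
  (π[h](R) ∪ π[h](ρ[h/e](U))) → 9
  σ[h>6]((π[h](R) ∪ π[h](ρ[h/e](U)))) → 4
E2 subexpression sizes:
  U → 6
  ρ[h/e](U) → 6
  π[h](ρ[h/e](U)) → 6
  R → 3
  π[h](R) → 3
  (π[h](ρ[h/e](U)) ∪ π[h](R)) → 9
  σ[h>6]((π[h](ρ[h/e](U)) ∪ π[h](R))) → 4

E1 and E2 produce the same multiset:
h
7
7
7
9

yes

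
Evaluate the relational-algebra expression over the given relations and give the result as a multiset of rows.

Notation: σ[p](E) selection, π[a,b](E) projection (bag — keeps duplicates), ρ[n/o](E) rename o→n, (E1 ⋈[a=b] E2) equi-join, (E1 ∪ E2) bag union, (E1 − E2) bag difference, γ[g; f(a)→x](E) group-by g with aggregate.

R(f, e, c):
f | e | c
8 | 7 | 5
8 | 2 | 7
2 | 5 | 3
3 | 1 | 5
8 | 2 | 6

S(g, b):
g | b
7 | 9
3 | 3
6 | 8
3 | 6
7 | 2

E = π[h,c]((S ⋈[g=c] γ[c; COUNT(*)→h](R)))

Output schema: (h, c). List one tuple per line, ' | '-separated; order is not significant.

Subexpression sizes:
  S → 5
  R → 5
  γ[c; COUNT(*)→h](R) → 4
  (S ⋈[g=c] γ[c; COUNT(*)→h](R)) → 5
  π[h,c]((S ⋈[g=c] γ[c; COUNT(*)→h](R))) → 5

== RESULT ==
h | c
1 | 3
1 | 3
1 | 6
1 | 7
1 | 7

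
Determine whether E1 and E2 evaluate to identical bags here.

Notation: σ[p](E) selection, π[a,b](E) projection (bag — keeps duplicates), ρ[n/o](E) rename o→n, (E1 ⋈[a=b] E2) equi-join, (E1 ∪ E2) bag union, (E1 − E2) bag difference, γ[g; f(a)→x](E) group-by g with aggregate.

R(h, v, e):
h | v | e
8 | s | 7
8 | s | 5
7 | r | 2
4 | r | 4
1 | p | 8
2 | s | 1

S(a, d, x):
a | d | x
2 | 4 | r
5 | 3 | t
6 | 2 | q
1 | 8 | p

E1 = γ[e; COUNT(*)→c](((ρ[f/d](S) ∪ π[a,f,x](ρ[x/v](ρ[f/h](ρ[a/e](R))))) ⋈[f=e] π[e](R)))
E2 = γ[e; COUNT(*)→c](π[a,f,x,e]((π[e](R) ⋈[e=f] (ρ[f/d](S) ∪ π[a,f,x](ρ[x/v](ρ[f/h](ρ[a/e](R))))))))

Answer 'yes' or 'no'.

E1 row counts bottom-up:
  S → 4
  ρ[f/d](S) → 4
  R → 6
  ρ[a/e](R) → 6
  ρ[f/h](ρ[a/e](R)) → 6
  ρ[x/v](ρ[f/h](ρ[a/e](R))) → 6
  π[a,f,x](ρ[x/v](ρ[f/h](ρ[a/e](R)))) → 6
  (ρ[f/d](S) ∪ π[a,f,x](ρ[x/v](ρ[f/h](ρ[a/e](R))))) → 10
  R → 6
  π[e](R) → 6
  ((ρ[f/d](S) ∪ π[a,f,x](ρ[x/v](ρ[f/h](ρ[a/e](R))))) ⋈[f=e] π[e](R)) → 9
  γ[e; COUNT(*)→c](((ρ[f/d](S) ∪ π[a,f,x](ρ[x/v](ρ[f/h](ρ[a/e](R))))) ⋈[f=e] π[e](R))) → 5
E2 row counts bottom-up:
  R → 6
  π[e](R) → 6
  S → 4
  ρ[f/d](S) → 4
  R → 6
  ρ[a/e](R) → 6
  ρ[f/h](ρ[a/e](R)) → 6
  ρ[x/v](ρ[f/h](ρ[a/e](R))) → 6
  π[a,f,x](ρ[x/v](ρ[f/h](ρ[a/e](R)))) → 6
  (ρ[f/d](S) ∪ π[a,f,x](ρ[x/v](ρ[f/h](ρ[a/e](R))))) → 10
  (π[e](R) ⋈[e=f] (ρ[f/d](S) ∪ π[a,f,x](ρ[x/v](ρ[f/h](ρ[a/e](R)))))) → 9
  π[a,f,x,e]((π[e](R) ⋈[e=f] (ρ[f/d](S) ∪ π[a,f,x](ρ[x/v](ρ[f/h](ρ[a/e](R))))))) → 9
  γ[e; COUNT(*)→c](π[a,f,x,e]((π[e](R) ⋈[e=f] (ρ[f/d](S) ∪ π[a,f,x](ρ[x/v](ρ[f/h](ρ[a/e](R)))))))) → 5

E1 and E2 produce the same multiset:
e | c
1 | 1
2 | 2
4 | 2
7 | 1
8 | 3

yes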